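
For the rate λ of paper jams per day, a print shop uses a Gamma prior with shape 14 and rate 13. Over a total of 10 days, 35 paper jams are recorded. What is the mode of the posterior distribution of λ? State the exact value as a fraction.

Total count 35 over total exposure 10 days.
Gamma(α, β) with Poisson data over total exposure Σt gives posterior Gamma(α+Σx, β+Σt) = Gamma(49, 23).
Posterior mode = (α'−1)/β' = 48/23.

48/23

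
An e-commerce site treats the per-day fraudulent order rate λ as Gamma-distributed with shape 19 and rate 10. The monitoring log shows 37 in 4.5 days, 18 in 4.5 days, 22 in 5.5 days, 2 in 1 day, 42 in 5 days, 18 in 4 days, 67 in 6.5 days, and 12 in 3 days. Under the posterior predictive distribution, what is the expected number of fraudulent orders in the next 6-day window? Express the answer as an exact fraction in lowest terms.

711/22

Total count: 37 + 18 + 22 + 2 + 42 + 18 + 67 + 12 = 218.
Total exposure: 4.5 + 4.5 + 5.5 + 1 + 5 + 4 + 6.5 + 3 = 34 days.
Conjugate update: add total count to the shape and total exposure to the rate, giving Gamma(237, 44).
Predictive mean over a 6-day window = T·E[λ|data] = 6·237/44 = 711/22.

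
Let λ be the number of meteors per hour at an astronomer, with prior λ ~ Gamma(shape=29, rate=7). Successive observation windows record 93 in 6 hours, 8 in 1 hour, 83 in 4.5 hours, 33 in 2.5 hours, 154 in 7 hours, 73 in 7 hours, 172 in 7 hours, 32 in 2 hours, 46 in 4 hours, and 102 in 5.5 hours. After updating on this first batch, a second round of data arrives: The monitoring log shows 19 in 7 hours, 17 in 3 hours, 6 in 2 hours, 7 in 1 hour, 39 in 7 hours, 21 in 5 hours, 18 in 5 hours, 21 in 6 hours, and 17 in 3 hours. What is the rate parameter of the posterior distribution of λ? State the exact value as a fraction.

185/2

Total count: 93 + 8 + 83 + 33 + 154 + 73 + 172 + 32 + 46 + 102 = 796.
Total exposure: 6 + 1 + 4.5 + 2.5 + 7 + 7 + 7 + 2 + 4 + 5.5 = 46.5 hours.
After the first batch: Gamma(29 + 796, 7 + 46.5) = Gamma(825, 107/2).
Total count: 19 + 17 + 6 + 7 + 39 + 21 + 18 + 21 + 17 = 165.
Total exposure: 7 + 3 + 2 + 1 + 7 + 5 + 5 + 6 + 3 = 39 hours.
After the second batch: Gamma(825 + 165, 107/2 + 39) = Gamma(990, 185/2).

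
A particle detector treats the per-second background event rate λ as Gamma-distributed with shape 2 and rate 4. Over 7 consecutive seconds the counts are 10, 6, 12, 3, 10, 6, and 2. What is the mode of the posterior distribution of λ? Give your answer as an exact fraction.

Total count: 10 + 6 + 12 + 3 + 10 + 6 + 2 = 49.
Total exposure: 7 seconds.
Posterior: α' = 2 + 49 = 51, β' = 4 + 7 = 11.
Posterior mode = (α'−1)/β' = 50/11.

50/11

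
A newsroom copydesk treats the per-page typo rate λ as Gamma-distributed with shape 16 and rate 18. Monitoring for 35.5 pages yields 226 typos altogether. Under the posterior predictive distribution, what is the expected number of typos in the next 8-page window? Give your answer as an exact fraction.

3872/107

Total count 226 over total exposure 35.5 pages.
Gamma(α, β) with Poisson data over total exposure Σt gives posterior Gamma(α+Σx, β+Σt) = Gamma(242, 107/2).
Predictive mean over an 8-page window = T·E[λ|data] = 8·242/(107/2) = 3872/107.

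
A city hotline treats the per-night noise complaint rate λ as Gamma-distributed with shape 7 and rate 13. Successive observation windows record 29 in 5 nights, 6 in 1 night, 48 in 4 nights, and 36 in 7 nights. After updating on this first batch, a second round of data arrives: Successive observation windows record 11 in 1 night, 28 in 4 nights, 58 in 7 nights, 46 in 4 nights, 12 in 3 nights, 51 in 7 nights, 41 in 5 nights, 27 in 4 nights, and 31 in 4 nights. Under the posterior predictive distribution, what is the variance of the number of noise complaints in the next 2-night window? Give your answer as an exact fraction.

61202/4761

Total count: 29 + 6 + 48 + 36 = 119.
Total exposure: 5 + 1 + 4 + 7 = 17 nights.
After the first batch: Gamma(7 + 119, 13 + 17) = Gamma(126, 30).
Total count: 11 + 28 + 58 + 46 + 12 + 51 + 41 + 27 + 31 = 305.
Total exposure: 1 + 4 + 7 + 4 + 3 + 7 + 5 + 4 + 4 = 39 nights.
After the second batch: Gamma(126 + 305, 30 + 39) = Gamma(431, 69).
The posterior predictive for a window of length T is Negative Binomial with variance T·α'·(β'+T)/β'² = 2·431·71/4761 = 61202/4761.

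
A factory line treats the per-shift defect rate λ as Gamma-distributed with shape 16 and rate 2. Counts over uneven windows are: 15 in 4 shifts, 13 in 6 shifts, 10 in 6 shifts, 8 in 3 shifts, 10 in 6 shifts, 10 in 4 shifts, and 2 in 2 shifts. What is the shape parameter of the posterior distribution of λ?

84

Total count: 15 + 13 + 10 + 8 + 10 + 10 + 2 = 68.
Total exposure: 4 + 6 + 6 + 3 + 6 + 4 + 2 = 31 shifts.
By Gamma–Poisson conjugacy, the posterior is Gamma(α + Σx, β + Σt) = Gamma(16 + 68, 2 + 31) = Gamma(84, 33).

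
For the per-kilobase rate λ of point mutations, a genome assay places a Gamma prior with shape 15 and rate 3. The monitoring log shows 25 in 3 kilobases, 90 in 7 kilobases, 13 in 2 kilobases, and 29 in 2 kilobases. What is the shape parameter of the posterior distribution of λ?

172

Total count: 25 + 90 + 13 + 29 = 157.
Total exposure: 3 + 7 + 2 + 2 = 14 kilobases.
By Gamma–Poisson conjugacy, the posterior is Gamma(α + Σx, β + Σt) = Gamma(15 + 157, 3 + 14) = Gamma(172, 17).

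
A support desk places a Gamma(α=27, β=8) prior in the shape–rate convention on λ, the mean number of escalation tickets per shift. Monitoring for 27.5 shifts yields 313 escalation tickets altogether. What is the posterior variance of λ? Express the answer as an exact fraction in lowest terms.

1360/5041

Total count 313 over total exposure 27.5 shifts.
Posterior: α' = 27 + 313 = 340, β' = 8 + 27.5 = 71/2.
Posterior variance = α'/β'² = 340/(5041/4) = 1360/5041.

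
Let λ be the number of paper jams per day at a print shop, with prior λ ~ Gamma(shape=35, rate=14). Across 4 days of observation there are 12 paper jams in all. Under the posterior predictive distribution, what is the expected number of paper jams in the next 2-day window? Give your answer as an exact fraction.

Total count 12 over total exposure 4 days.
By Gamma–Poisson conjugacy, the posterior is Gamma(α + Σx, β + Σt) = Gamma(35 + 12, 14 + 4) = Gamma(47, 18).
Predictive mean over a 2-day window = T·E[λ|data] = 2·47/18 = 47/9.

47/9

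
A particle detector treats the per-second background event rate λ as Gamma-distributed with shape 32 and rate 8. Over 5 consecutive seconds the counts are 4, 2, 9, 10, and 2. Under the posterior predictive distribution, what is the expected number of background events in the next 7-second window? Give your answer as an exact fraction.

Total count: 4 + 2 + 9 + 10 + 2 = 27.
Total exposure: 5 seconds.
By Gamma–Poisson conjugacy, the posterior is Gamma(α + Σx, β + Σt) = Gamma(32 + 27, 8 + 5) = Gamma(59, 13).
Predictive mean over a 7-second window = T·E[λ|data] = 7·59/13 = 413/13.

413/13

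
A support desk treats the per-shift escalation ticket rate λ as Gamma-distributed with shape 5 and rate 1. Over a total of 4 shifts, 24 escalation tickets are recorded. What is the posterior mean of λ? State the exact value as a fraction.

Total count 24 over total exposure 4 shifts.
Gamma(α, β) with Poisson data over total exposure Σt gives posterior Gamma(α+Σx, β+Σt) = Gamma(29, 5).
Posterior mean = α'/β' = 29/5.

29/5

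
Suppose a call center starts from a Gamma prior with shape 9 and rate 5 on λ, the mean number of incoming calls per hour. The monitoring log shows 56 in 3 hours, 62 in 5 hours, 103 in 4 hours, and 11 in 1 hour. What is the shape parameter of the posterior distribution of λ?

Total count: 56 + 62 + 103 + 11 = 232.
Total exposure: 3 + 5 + 4 + 1 = 13 hours.
Conjugate update: add total count to the shape and total exposure to the rate, giving Gamma(241, 18).

241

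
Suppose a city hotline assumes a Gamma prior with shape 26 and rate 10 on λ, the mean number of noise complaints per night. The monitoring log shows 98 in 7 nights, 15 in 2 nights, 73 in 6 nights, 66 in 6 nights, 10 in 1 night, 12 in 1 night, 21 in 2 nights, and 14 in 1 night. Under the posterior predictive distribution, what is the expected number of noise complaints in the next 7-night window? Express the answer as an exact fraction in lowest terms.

2345/36

Total count: 98 + 15 + 73 + 66 + 10 + 12 + 21 + 14 = 309.
Total exposure: 7 + 2 + 6 + 6 + 1 + 1 + 2 + 1 = 26 nights.
Conjugate update: add total count to the shape and total exposure to the rate, giving Gamma(335, 36).
Predictive mean over a 7-night window = T·E[λ|data] = 7·335/36 = 2345/36.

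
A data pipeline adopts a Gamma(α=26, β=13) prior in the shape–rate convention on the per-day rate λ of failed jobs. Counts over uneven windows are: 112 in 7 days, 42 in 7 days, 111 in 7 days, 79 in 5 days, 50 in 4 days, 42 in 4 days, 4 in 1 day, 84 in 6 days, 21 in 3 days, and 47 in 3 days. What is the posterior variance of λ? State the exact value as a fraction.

Total count: 112 + 42 + 111 + 79 + 50 + 42 + 4 + 84 + 21 + 47 = 592.
Total exposure: 7 + 7 + 7 + 5 + 4 + 4 + 1 + 6 + 3 + 3 = 47 days.
Conjugate update: add total count to the shape and total exposure to the rate, giving Gamma(618, 60).
Posterior variance = α'/β'² = 618/3600 = 103/600.

103/600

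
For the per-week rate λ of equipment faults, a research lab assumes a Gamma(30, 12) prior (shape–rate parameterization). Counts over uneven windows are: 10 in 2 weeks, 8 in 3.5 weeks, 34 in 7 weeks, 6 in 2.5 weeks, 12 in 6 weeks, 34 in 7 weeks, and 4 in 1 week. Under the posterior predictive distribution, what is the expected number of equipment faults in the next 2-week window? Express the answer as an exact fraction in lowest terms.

Total count: 10 + 8 + 34 + 6 + 12 + 34 + 4 = 108.
Total exposure: 2 + 3.5 + 7 + 2.5 + 6 + 7 + 1 = 29 weeks.
By Gamma–Poisson conjugacy, the posterior is Gamma(α + Σx, β + Σt) = Gamma(30 + 108, 12 + 29) = Gamma(138, 41).
Predictive mean over a 2-week window = T·E[λ|data] = 2·138/41 = 276/41.

276/41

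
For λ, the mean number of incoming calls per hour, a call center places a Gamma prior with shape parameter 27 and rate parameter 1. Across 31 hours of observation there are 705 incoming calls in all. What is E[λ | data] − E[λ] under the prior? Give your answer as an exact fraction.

-33/8

Total count 705 over total exposure 31 hours.
Gamma(α, β) with Poisson data over total exposure Σt gives posterior Gamma(α+Σx, β+Σt) = Gamma(732, 32).
Posterior mean = 732/32 = 183/8; prior mean = 27/1 = 27. Difference = 183/8 − 27 = -33/8.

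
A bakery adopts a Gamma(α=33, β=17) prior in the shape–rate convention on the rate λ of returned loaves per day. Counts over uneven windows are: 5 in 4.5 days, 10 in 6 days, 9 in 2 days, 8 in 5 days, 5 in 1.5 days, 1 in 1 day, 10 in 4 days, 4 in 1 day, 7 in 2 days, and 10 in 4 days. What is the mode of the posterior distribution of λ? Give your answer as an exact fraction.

101/48

Total count: 5 + 10 + 9 + 8 + 5 + 1 + 10 + 4 + 7 + 10 = 69.
Total exposure: 4.5 + 6 + 2 + 5 + 1.5 + 1 + 4 + 1 + 2 + 4 = 31 days.
Conjugate update: add total count to the shape and total exposure to the rate, giving Gamma(102, 48).
Posterior mode = (α'−1)/β' = 101/48.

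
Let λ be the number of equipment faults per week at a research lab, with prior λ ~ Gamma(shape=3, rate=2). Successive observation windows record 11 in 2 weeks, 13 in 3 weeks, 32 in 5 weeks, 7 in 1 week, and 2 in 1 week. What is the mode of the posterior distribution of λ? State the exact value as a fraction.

Total count: 11 + 13 + 32 + 7 + 2 = 65.
Total exposure: 2 + 3 + 5 + 1 + 1 = 12 weeks.
The Gamma prior is conjugate for the Poisson rate, so λ | data ~ Gamma(3+65, 2+12) = Gamma(68, 14).
Posterior mode = (α'−1)/β' = 67/14.

67/14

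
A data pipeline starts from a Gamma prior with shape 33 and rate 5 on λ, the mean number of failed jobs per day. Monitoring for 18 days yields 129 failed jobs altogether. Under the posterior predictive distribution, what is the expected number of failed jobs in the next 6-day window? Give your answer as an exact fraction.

Total count 129 over total exposure 18 days.
The Gamma prior is conjugate for the Poisson rate, so λ | data ~ Gamma(33+129, 5+18) = Gamma(162, 23).
Predictive mean over a 6-day window = T·E[λ|data] = 6·162/23 = 972/23.

972/23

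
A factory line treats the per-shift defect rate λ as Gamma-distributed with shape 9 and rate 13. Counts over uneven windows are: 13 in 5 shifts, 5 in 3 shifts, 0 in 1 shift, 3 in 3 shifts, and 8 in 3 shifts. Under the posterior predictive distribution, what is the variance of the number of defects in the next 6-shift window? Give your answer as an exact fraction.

969/98

Total count: 13 + 5 + 0 + 3 + 8 = 29.
Total exposure: 5 + 3 + 1 + 3 + 3 = 15 shifts.
By Gamma–Poisson conjugacy, the posterior is Gamma(α + Σx, β + Σt) = Gamma(9 + 29, 13 + 15) = Gamma(38, 28).
The posterior predictive for a window of length T is Negative Binomial with variance T·α'·(β'+T)/β'² = 6·38·34/784 = 969/98.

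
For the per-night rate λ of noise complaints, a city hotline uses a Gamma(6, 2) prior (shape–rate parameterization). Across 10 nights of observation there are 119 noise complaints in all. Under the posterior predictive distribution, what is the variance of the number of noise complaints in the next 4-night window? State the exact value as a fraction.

Total count 119 over total exposure 10 nights.
Posterior: α' = 6 + 119 = 125, β' = 2 + 10 = 12.
The posterior predictive for a window of length T is Negative Binomial with variance T·α'·(β'+T)/β'² = 4·125·16/144 = 500/9.

500/9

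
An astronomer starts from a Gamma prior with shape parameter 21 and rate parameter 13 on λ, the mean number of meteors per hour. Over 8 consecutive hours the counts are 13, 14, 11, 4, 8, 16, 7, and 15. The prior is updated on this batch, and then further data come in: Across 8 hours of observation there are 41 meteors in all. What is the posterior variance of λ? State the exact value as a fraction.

Total count: 13 + 14 + 11 + 4 + 8 + 16 + 7 + 15 = 88.
Total exposure: 8 hours.
After the first batch: Gamma(21 + 88, 13 + 8) = Gamma(109, 21).
Total count 41 over total exposure 8 hours.
After the second batch: Gamma(109 + 41, 21 + 8) = Gamma(150, 29).
Posterior variance = α'/β'² = 150/841.

150/841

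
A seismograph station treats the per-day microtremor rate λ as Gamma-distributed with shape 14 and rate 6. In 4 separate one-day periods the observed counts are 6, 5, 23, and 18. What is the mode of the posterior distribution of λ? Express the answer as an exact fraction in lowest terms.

Total count: 6 + 5 + 23 + 18 = 52.
Total exposure: 4 days.
Conjugate update: add total count to the shape and total exposure to the rate, giving Gamma(66, 10).
Posterior mode = (α'−1)/β' = 65/10 = 13/2.

13/2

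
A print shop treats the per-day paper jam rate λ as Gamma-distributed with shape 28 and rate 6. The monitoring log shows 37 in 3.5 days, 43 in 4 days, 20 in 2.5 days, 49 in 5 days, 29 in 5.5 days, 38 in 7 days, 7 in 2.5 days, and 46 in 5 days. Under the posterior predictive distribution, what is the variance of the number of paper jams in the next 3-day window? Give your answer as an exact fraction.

39204/1681

Total count: 37 + 43 + 20 + 49 + 29 + 38 + 7 + 46 = 269.
Total exposure: 3.5 + 4 + 2.5 + 5 + 5.5 + 7 + 2.5 + 5 = 35 days.
By Gamma–Poisson conjugacy, the posterior is Gamma(α + Σx, β + Σt) = Gamma(28 + 269, 6 + 35) = Gamma(297, 41).
The posterior predictive for a window of length T is Negative Binomial with variance T·α'·(β'+T)/β'² = 3·297·44/1681 = 39204/1681.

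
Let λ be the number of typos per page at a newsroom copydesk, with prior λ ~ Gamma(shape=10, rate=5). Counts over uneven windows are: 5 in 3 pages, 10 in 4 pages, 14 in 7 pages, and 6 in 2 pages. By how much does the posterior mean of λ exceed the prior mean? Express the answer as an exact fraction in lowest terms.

Total count: 5 + 10 + 14 + 6 = 35.
Total exposure: 3 + 4 + 7 + 2 = 16 pages.
Posterior: α' = 10 + 35 = 45, β' = 5 + 16 = 21.
Posterior mean = 45/21 = 15/7; prior mean = 10/5 = 2. Difference = 15/7 − 2 = 1/7.

1/7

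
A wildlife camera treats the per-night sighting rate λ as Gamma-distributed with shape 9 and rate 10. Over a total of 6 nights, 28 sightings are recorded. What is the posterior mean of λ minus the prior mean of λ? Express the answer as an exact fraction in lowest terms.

Total count 28 over total exposure 6 nights.
Conjugate update: add total count to the shape and total exposure to the rate, giving Gamma(37, 16).
Posterior mean = 37/16 = 37/16; prior mean = 9/10 = 9/10. Difference = 37/16 − 9/10 = 113/80.

113/80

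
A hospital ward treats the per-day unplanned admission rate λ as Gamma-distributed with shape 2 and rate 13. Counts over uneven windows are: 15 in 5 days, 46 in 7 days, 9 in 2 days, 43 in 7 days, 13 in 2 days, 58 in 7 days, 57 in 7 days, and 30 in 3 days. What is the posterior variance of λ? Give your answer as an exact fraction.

273/2809

Total count: 15 + 46 + 9 + 43 + 13 + 58 + 57 + 30 = 271.
Total exposure: 5 + 7 + 2 + 7 + 2 + 7 + 7 + 3 = 40 days.
The Gamma prior is conjugate for the Poisson rate, so λ | data ~ Gamma(2+271, 13+40) = Gamma(273, 53).
Posterior variance = α'/β'² = 273/2809.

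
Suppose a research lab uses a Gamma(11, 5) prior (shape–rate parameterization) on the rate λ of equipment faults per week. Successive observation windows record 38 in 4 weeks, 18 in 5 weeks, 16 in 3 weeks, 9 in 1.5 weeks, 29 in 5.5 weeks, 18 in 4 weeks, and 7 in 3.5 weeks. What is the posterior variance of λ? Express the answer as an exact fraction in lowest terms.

Total count: 38 + 18 + 16 + 9 + 29 + 18 + 7 = 135.
Total exposure: 4 + 5 + 3 + 1.5 + 5.5 + 4 + 3.5 = 26.5 weeks.
The Gamma prior is conjugate for the Poisson rate, so λ | data ~ Gamma(11+135, 5+26.5) = Gamma(146, 63/2).
Posterior variance = α'/β'² = 146/(3969/4) = 584/3969.

584/3969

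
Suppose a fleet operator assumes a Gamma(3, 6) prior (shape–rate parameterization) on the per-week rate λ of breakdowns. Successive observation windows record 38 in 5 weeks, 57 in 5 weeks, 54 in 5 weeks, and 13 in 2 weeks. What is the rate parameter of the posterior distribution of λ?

Total count: 38 + 57 + 54 + 13 = 162.
Total exposure: 5 + 5 + 5 + 2 = 17 weeks.
Gamma(α, β) with Poisson data over total exposure Σt gives posterior Gamma(α+Σx, β+Σt) = Gamma(165, 23).

23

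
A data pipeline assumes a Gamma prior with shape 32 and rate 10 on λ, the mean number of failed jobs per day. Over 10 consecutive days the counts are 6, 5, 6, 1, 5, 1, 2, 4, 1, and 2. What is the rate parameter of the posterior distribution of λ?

20

Total count: 6 + 5 + 6 + 1 + 5 + 1 + 2 + 4 + 1 + 2 = 33.
Total exposure: 10 days.
By Gamma–Poisson conjugacy, the posterior is Gamma(α + Σx, β + Σt) = Gamma(32 + 33, 10 + 10) = Gamma(65, 20).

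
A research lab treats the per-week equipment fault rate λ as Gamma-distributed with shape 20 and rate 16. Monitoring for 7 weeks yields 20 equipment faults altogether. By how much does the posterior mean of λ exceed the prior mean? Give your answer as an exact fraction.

Total count 20 over total exposure 7 weeks.
Gamma(α, β) with Poisson data over total exposure Σt gives posterior Gamma(α+Σx, β+Σt) = Gamma(40, 23).
Posterior mean = 40/23 = 40/23; prior mean = 20/16 = 5/4. Difference = 40/23 − 5/4 = 45/92.

45/92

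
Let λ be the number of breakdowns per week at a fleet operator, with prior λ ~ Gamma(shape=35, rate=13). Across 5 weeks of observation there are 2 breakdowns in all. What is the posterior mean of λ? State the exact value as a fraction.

Total count 2 over total exposure 5 weeks.
Conjugate update: add total count to the shape and total exposure to the rate, giving Gamma(37, 18).
Posterior mean = α'/β' = 37/18.

37/18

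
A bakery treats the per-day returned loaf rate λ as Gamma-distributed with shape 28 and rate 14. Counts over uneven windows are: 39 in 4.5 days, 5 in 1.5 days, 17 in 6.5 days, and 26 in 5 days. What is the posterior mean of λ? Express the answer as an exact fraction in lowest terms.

230/63

Total count: 39 + 5 + 17 + 26 = 87.
Total exposure: 4.5 + 1.5 + 6.5 + 5 = 17.5 days.
By Gamma–Poisson conjugacy, the posterior is Gamma(α + Σx, β + Σt) = Gamma(28 + 87, 14 + 17.5) = Gamma(115, 63/2).
Posterior mean = α'/β' = 115/(63/2) = 230/63.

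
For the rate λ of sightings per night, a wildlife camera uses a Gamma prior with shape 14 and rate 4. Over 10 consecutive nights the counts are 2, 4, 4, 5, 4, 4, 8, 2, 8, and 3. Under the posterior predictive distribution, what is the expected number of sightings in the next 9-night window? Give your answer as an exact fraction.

261/7

Total count: 2 + 4 + 4 + 5 + 4 + 4 + 8 + 2 + 8 + 3 = 44.
Total exposure: 10 nights.
The Gamma prior is conjugate for the Poisson rate, so λ | data ~ Gamma(14+44, 4+10) = Gamma(58, 14).
Predictive mean over a 9-night window = T·E[λ|data] = 9·58/14 = 261/7.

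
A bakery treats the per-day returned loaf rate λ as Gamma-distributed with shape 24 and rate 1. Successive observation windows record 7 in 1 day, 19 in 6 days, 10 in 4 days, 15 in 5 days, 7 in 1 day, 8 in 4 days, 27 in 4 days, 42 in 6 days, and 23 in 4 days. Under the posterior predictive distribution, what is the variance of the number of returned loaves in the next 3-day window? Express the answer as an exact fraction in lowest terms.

1183/72

Total count: 7 + 19 + 10 + 15 + 7 + 8 + 27 + 42 + 23 = 158.
Total exposure: 1 + 6 + 4 + 5 + 1 + 4 + 4 + 6 + 4 = 35 days.
Gamma(α, β) with Poisson data over total exposure Σt gives posterior Gamma(α+Σx, β+Σt) = Gamma(182, 36).
The posterior predictive for a window of length T is Negative Binomial with variance T·α'·(β'+T)/β'² = 3·182·39/1296 = 1183/72.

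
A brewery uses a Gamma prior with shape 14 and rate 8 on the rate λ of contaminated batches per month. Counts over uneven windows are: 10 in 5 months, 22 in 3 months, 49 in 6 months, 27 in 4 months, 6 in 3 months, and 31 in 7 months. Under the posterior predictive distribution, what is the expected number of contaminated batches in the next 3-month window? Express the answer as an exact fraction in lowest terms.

53/4

Total count: 10 + 22 + 49 + 27 + 6 + 31 = 145.
Total exposure: 5 + 3 + 6 + 4 + 3 + 7 = 28 months.
The Gamma prior is conjugate for the Poisson rate, so λ | data ~ Gamma(14+145, 8+28) = Gamma(159, 36).
Predictive mean over a 3-month window = T·E[λ|data] = 3·159/36 = 53/4.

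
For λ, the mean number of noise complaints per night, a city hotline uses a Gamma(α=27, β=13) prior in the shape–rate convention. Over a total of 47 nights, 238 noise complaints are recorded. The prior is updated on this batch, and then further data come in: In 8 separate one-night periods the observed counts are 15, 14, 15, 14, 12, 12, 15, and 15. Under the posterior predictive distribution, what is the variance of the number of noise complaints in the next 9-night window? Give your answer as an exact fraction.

Total count 238 over total exposure 47 nights.
After the first batch: Gamma(27 + 238, 13 + 47) = Gamma(265, 60).
Total count: 15 + 14 + 15 + 14 + 12 + 12 + 15 + 15 = 112.
Total exposure: 8 nights.
After the second batch: Gamma(265 + 112, 60 + 8) = Gamma(377, 68).
The posterior predictive for a window of length T is Negative Binomial with variance T·α'·(β'+T)/β'² = 9·377·77/4624 = 261261/4624.

261261/4624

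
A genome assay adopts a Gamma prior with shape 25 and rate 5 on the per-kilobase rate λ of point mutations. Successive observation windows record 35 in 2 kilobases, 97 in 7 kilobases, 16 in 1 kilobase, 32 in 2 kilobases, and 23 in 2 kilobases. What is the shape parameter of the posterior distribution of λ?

Total count: 35 + 97 + 16 + 32 + 23 = 203.
Total exposure: 2 + 7 + 1 + 2 + 2 = 14 kilobases.
The Gamma prior is conjugate for the Poisson rate, so λ | data ~ Gamma(25+203, 5+14) = Gamma(228, 19).

228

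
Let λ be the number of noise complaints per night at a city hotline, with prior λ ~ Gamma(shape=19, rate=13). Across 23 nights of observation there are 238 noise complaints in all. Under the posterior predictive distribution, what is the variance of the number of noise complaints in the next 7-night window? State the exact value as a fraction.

Total count 238 over total exposure 23 nights.
Gamma(α, β) with Poisson data over total exposure Σt gives posterior Gamma(α+Σx, β+Σt) = Gamma(257, 36).
The posterior predictive for a window of length T is Negative Binomial with variance T·α'·(β'+T)/β'² = 7·257·43/1296 = 77357/1296.

77357/1296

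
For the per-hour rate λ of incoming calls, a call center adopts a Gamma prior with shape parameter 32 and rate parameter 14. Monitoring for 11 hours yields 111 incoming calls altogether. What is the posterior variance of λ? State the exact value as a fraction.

143/625

Total count 111 over total exposure 11 hours.
The Gamma prior is conjugate for the Poisson rate, so λ | data ~ Gamma(32+111, 14+11) = Gamma(143, 25).
Posterior variance = α'/β'² = 143/625.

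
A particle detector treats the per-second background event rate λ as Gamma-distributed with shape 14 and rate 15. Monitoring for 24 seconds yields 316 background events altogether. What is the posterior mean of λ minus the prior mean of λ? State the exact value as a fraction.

1468/195

Total count 316 over total exposure 24 seconds.
Conjugate update: add total count to the shape and total exposure to the rate, giving Gamma(330, 39).
Posterior mean = 330/39 = 110/13; prior mean = 14/15 = 14/15. Difference = 110/13 − 14/15 = 1468/195.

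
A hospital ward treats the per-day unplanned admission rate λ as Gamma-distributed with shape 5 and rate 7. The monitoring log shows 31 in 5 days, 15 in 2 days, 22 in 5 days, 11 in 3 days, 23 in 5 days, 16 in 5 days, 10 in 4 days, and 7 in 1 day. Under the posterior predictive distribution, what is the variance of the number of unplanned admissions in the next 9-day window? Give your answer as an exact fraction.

Total count: 31 + 15 + 22 + 11 + 23 + 16 + 10 + 7 = 135.
Total exposure: 5 + 2 + 5 + 3 + 5 + 5 + 4 + 1 = 30 days.
The Gamma prior is conjugate for the Poisson rate, so λ | data ~ Gamma(5+135, 7+30) = Gamma(140, 37).
The posterior predictive for a window of length T is Negative Binomial with variance T·α'·(β'+T)/β'² = 9·140·46/1369 = 57960/1369.

57960/1369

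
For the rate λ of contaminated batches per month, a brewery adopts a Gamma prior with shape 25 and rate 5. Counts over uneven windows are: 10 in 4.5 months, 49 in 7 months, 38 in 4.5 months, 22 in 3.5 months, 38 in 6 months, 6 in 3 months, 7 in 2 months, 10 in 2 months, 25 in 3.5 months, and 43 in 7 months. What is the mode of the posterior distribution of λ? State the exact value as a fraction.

17/3

Total count: 10 + 49 + 38 + 22 + 38 + 6 + 7 + 10 + 25 + 43 = 248.
Total exposure: 4.5 + 7 + 4.5 + 3.5 + 6 + 3 + 2 + 2 + 3.5 + 7 = 43 months.
Conjugate update: add total count to the shape and total exposure to the rate, giving Gamma(273, 48).
Posterior mode = (α'−1)/β' = 272/48 = 17/3.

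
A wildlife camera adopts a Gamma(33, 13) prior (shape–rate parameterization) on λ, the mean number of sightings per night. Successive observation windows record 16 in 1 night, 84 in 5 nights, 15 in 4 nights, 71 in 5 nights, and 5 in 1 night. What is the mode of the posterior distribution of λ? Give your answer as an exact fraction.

223/29

Total count: 16 + 84 + 15 + 71 + 5 = 191.
Total exposure: 1 + 5 + 4 + 5 + 1 = 16 nights.
Conjugate update: add total count to the shape and total exposure to the rate, giving Gamma(224, 29).
Posterior mode = (α'−1)/β' = 223/29.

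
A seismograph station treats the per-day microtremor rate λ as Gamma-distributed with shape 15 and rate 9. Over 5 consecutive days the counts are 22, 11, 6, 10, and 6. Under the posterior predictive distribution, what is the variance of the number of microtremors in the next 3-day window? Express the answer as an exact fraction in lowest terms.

255/14

Total count: 22 + 11 + 6 + 10 + 6 = 55.
Total exposure: 5 days.
Gamma(α, β) with Poisson data over total exposure Σt gives posterior Gamma(α+Σx, β+Σt) = Gamma(70, 14).
The posterior predictive for a window of length T is Negative Binomial with variance T·α'·(β'+T)/β'² = 3·70·17/196 = 255/14.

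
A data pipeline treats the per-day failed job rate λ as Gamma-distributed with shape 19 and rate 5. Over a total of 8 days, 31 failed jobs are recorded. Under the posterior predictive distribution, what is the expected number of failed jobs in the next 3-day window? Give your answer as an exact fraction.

150/13

Total count 31 over total exposure 8 days.
The Gamma prior is conjugate for the Poisson rate, so λ | data ~ Gamma(19+31, 5+8) = Gamma(50, 13).
Predictive mean over a 3-day window = T·E[λ|data] = 3·50/13 = 150/13.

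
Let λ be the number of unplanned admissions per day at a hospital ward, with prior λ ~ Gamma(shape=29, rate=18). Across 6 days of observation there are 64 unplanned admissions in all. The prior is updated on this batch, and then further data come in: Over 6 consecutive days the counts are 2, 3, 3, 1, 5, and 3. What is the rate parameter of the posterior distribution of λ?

30

Total count 64 over total exposure 6 days.
After the first batch: Gamma(29 + 64, 18 + 6) = Gamma(93, 24).
Total count: 2 + 3 + 3 + 1 + 5 + 3 = 17.
Total exposure: 6 days.
After the second batch: Gamma(93 + 17, 24 + 6) = Gamma(110, 30).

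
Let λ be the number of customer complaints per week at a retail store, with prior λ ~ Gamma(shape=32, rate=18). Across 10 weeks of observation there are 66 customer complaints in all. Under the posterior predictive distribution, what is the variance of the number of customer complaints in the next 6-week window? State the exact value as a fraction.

Total count 66 over total exposure 10 weeks.
The Gamma prior is conjugate for the Poisson rate, so λ | data ~ Gamma(32+66, 18+10) = Gamma(98, 28).
The posterior predictive for a window of length T is Negative Binomial with variance T·α'·(β'+T)/β'² = 6·98·34/784 = 51/2.

51/2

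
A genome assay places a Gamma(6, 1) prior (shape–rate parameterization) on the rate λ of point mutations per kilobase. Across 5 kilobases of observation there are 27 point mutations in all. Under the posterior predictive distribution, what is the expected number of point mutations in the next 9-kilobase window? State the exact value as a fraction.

Total count 27 over total exposure 5 kilobases.
Gamma(α, β) with Poisson data over total exposure Σt gives posterior Gamma(α+Σx, β+Σt) = Gamma(33, 6).
Predictive mean over a 9-kilobase window = T·E[λ|data] = 9·33/6 = 99/2.

99/2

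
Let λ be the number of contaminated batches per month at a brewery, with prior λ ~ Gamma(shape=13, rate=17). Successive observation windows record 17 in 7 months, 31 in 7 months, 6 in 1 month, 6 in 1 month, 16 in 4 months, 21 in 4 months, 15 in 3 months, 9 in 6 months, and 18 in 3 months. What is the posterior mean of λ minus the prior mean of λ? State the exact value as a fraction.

1895/901

Total count: 17 + 31 + 6 + 6 + 16 + 21 + 15 + 9 + 18 = 139.
Total exposure: 7 + 7 + 1 + 1 + 4 + 4 + 3 + 6 + 3 = 36 months.
The Gamma prior is conjugate for the Poisson rate, so λ | data ~ Gamma(13+139, 17+36) = Gamma(152, 53).
Posterior mean = 152/53 = 152/53; prior mean = 13/17 = 13/17. Difference = 152/53 − 13/17 = 1895/901.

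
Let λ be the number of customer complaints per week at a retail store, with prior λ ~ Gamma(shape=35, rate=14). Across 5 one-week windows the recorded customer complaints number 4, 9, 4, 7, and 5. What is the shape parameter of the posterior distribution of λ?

Total count: 4 + 9 + 4 + 7 + 5 = 29.
Total exposure: 5 weeks.
The Gamma prior is conjugate for the Poisson rate, so λ | data ~ Gamma(35+29, 14+5) = Gamma(64, 19).

64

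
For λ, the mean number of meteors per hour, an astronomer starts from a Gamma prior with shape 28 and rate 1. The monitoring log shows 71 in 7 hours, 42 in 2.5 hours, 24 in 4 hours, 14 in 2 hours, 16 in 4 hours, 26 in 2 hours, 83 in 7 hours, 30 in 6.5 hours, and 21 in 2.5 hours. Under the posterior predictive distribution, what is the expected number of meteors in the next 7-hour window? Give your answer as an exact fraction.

Total count: 71 + 42 + 24 + 14 + 16 + 26 + 83 + 30 + 21 = 327.
Total exposure: 7 + 2.5 + 4 + 2 + 4 + 2 + 7 + 6.5 + 2.5 = 37.5 hours.
By Gamma–Poisson conjugacy, the posterior is Gamma(α + Σx, β + Σt) = Gamma(28 + 327, 1 + 37.5) = Gamma(355, 77/2).
Predictive mean over a 7-hour window = T·E[λ|data] = 7·355/(77/2) = 710/11.

710/11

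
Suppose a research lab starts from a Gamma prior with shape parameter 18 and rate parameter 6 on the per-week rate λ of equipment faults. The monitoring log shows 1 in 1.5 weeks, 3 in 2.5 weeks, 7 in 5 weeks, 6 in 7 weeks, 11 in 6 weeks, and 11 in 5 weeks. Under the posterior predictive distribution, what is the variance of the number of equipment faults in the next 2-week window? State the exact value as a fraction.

1330/363

Total count: 1 + 3 + 7 + 6 + 11 + 11 = 39.
Total exposure: 1.5 + 2.5 + 5 + 7 + 6 + 5 = 27 weeks.
Gamma(α, β) with Poisson data over total exposure Σt gives posterior Gamma(α+Σx, β+Σt) = Gamma(57, 33).
The posterior predictive for a window of length T is Negative Binomial with variance T·α'·(β'+T)/β'² = 2·57·35/1089 = 1330/363.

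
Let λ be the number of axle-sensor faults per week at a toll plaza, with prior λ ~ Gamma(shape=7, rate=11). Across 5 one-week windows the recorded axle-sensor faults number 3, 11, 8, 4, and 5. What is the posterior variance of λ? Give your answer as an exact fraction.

Total count: 3 + 11 + 8 + 4 + 5 = 31.
Total exposure: 5 weeks.
By Gamma–Poisson conjugacy, the posterior is Gamma(α + Σx, β + Σt) = Gamma(7 + 31, 11 + 5) = Gamma(38, 16).
Posterior variance = α'/β'² = 38/256 = 19/128.

19/128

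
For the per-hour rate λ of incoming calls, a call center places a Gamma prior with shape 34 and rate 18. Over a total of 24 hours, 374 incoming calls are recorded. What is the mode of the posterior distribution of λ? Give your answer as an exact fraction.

407/42

Total count 374 over total exposure 24 hours.
The Gamma prior is conjugate for the Poisson rate, so λ | data ~ Gamma(34+374, 18+24) = Gamma(408, 42).
Posterior mode = (α'−1)/β' = 407/42.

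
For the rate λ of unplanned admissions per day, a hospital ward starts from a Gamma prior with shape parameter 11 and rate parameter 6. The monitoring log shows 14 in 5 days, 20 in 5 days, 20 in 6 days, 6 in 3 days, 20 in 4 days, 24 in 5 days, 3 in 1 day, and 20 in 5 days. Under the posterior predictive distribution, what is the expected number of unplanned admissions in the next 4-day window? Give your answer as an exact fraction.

69/5

Total count: 14 + 20 + 20 + 6 + 20 + 24 + 3 + 20 = 127.
Total exposure: 5 + 5 + 6 + 3 + 4 + 5 + 1 + 5 = 34 days.
Gamma(α, β) with Poisson data over total exposure Σt gives posterior Gamma(α+Σx, β+Σt) = Gamma(138, 40).
Predictive mean over a 4-day window = T·E[λ|data] = 4·138/40 = 69/5.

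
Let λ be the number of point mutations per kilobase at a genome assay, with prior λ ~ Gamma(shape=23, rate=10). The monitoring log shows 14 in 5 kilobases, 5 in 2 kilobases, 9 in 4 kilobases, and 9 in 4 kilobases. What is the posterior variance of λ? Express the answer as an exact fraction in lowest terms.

12/125

Total count: 14 + 5 + 9 + 9 = 37.
Total exposure: 5 + 2 + 4 + 4 = 15 kilobases.
Conjugate update: add total count to the shape and total exposure to the rate, giving Gamma(60, 25).
Posterior variance = α'/β'² = 60/625 = 12/125.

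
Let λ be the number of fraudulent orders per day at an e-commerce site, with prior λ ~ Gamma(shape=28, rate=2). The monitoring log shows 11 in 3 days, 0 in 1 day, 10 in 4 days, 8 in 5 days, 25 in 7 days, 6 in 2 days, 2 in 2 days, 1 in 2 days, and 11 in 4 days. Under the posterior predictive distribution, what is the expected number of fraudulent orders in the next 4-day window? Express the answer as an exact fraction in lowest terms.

51/4

Total count: 11 + 0 + 10 + 8 + 25 + 6 + 2 + 1 + 11 = 74.
Total exposure: 3 + 1 + 4 + 5 + 7 + 2 + 2 + 2 + 4 = 30 days.
The Gamma prior is conjugate for the Poisson rate, so λ | data ~ Gamma(28+74, 2+30) = Gamma(102, 32).
Predictive mean over a 4-day window = T·E[λ|data] = 4·102/32 = 51/4.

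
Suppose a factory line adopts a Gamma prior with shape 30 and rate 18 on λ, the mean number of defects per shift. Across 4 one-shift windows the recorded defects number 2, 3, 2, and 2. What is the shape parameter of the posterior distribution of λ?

39

Total count: 2 + 3 + 2 + 2 = 9.
Total exposure: 4 shifts.
The Gamma prior is conjugate for the Poisson rate, so λ | data ~ Gamma(30+9, 18+4) = Gamma(39, 22).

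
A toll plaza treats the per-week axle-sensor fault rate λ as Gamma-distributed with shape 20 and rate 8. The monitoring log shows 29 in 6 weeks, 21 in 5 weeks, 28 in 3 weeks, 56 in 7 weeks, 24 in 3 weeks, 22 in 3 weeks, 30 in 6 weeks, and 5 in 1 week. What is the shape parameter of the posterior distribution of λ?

235

Total count: 29 + 21 + 28 + 56 + 24 + 22 + 30 + 5 = 215.
Total exposure: 6 + 5 + 3 + 7 + 3 + 3 + 6 + 1 = 34 weeks.
The Gamma prior is conjugate for the Poisson rate, so λ | data ~ Gamma(20+215, 8+34) = Gamma(235, 42).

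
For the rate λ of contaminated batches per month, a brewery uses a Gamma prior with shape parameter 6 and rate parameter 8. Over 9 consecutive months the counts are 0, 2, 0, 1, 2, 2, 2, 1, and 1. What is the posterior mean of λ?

1

Total count: 0 + 2 + 0 + 1 + 2 + 2 + 2 + 1 + 1 = 11.
Total exposure: 9 months.
The Gamma prior is conjugate for the Poisson rate, so λ | data ~ Gamma(6+11, 8+9) = Gamma(17, 17).
Posterior mean = α'/β' = 17/17 = 1.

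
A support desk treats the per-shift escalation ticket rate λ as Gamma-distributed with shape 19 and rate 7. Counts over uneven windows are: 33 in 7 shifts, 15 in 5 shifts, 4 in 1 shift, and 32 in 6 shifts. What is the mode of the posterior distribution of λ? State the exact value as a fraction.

Total count: 33 + 15 + 4 + 32 = 84.
Total exposure: 7 + 5 + 1 + 6 = 19 shifts.
Gamma(α, β) with Poisson data over total exposure Σt gives posterior Gamma(α+Σx, β+Σt) = Gamma(103, 26).
Posterior mode = (α'−1)/β' = 102/26 = 51/13.

51/13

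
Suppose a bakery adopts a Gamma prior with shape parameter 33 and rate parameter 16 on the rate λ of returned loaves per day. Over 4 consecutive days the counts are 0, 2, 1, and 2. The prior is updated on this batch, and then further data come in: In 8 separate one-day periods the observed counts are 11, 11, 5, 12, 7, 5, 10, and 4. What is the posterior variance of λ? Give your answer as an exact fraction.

103/784

Total count: 0 + 2 + 1 + 2 = 5.
Total exposure: 4 days.
After the first batch: Gamma(33 + 5, 16 + 4) = Gamma(38, 20).
Total count: 11 + 11 + 5 + 12 + 7 + 5 + 10 + 4 = 65.
Total exposure: 8 days.
After the second batch: Gamma(38 + 65, 20 + 8) = Gamma(103, 28).
Posterior variance = α'/β'² = 103/784.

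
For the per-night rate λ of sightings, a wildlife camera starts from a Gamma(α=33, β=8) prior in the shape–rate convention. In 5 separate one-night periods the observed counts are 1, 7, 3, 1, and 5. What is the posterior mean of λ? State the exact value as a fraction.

Total count: 1 + 7 + 3 + 1 + 5 = 17.
Total exposure: 5 nights.
Conjugate update: add total count to the shape and total exposure to the rate, giving Gamma(50, 13).
Posterior mean = α'/β' = 50/13.

50/13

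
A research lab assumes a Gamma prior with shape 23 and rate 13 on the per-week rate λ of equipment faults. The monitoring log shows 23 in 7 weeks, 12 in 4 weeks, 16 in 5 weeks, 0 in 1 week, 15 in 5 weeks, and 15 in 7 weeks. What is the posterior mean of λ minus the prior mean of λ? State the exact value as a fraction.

193/273

Total count: 23 + 12 + 16 + 0 + 15 + 15 = 81.
Total exposure: 7 + 4 + 5 + 1 + 5 + 7 = 29 weeks.
By Gamma–Poisson conjugacy, the posterior is Gamma(α + Σx, β + Σt) = Gamma(23 + 81, 13 + 29) = Gamma(104, 42).
Posterior mean = 104/42 = 52/21; prior mean = 23/13 = 23/13. Difference = 52/21 − 23/13 = 193/273.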